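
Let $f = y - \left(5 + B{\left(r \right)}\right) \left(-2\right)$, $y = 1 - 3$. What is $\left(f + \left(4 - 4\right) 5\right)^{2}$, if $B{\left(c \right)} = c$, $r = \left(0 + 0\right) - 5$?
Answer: $4$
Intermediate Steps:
$r = -5$ ($r = 0 - 5 = -5$)
$y = -2$
$f = -2$ ($f = -2 - \left(5 - 5\right) \left(-2\right) = -2 - 0 \left(-2\right) = -2 - 0 = -2 + 0 = -2$)
$\left(f + \left(4 - 4\right) 5\right)^{2} = \left(-2 + \left(4 - 4\right) 5\right)^{2} = \left(-2 + 0 \cdot 5\right)^{2} = \left(-2 + 0\right)^{2} = \left(-2\right)^{2} = 4$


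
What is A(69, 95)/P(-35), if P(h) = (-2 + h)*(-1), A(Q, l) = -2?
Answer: -2/37 ≈ -0.054054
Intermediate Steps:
P(h) = 2 - h
A(69, 95)/P(-35) = -2/(2 - 1*(-35)) = -2/(2 + 35) = -2/37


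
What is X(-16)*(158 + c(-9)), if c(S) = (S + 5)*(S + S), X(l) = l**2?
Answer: 58880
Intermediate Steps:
c(S) = 2*S*(5 + S) (c(S) = (5 + S)*(2*S) = 2*S*(5 + S))
X(-16)*(158 + c(-9)) = (-16)**2*(158 + 2*(-9)*(5 - 9)) = 256*(158 + 2*(-9)*(-4)) = 256*(158 + 72) = 256*230 = 58880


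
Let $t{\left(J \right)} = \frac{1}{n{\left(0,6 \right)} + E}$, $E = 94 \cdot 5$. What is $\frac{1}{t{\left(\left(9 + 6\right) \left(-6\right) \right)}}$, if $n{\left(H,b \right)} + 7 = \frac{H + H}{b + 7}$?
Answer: $463$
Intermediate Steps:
$n{\left(H,b \right)} = -7 + \frac{2 H}{7 + b}$ ($n{\left(H,b \right)} = -7 + \frac{H + H}{b + 7} = -7 + \frac{2 H}{7 + b}$)
$E = 470$
$t{\left(J \right)} = \frac{1}{463}$ ($t{\left(J \right)} = \frac{1}{\frac{-49 - 42 + 2 \cdot 0}{7 + 6} + 470} = \frac{1}{\frac{-49 - 42 + 0}{13} + 470} = \frac{1}{\frac{1}{13} \left(-91\right) + 470} = \frac{1}{-7 + 470} = \frac{1}{463}$)
$\frac{1}{t{\left(\left(9 + 6\right) \left(-6\right) \right)}} = \frac{1}{\frac{1}{463}} = 463$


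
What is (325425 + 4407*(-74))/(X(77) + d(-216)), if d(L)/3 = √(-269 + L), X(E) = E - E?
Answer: 231*I*√485/485 ≈ 10.489*I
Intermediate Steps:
X(E) = 0
d(L) = 3*√(-269 + L)
(325425 + 4407*(-74))/(X(77) + d(-216)) = (325425 + 4407*(-74))/(0 + 3*√(-269 - 216)) = (325425 - 326118)/(0 + 3*√(-485)) = -693/(0 + 3*(I*√485)) = -693/(0 + 3*I*√485) = -693*(-I*√485/1455) = -(-231)*I*√485/485 = 231*I*√485/485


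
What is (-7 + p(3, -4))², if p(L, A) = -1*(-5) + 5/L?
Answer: ⅑ ≈ 0.11111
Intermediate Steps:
p(L, A) = 5 + 5/L
(-7 + p(3, -4))² = (-7 + (5 + 5/3))² = (-7 + 20/3)² = (-⅓)² = ⅑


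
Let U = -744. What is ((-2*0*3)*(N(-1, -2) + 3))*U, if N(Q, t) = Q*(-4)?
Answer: 0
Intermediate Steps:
N(Q, t) = -4*Q
((-2*0*3)*(N(-1, -2) + 3))*U = ((-2*0*3)*(-4*(-1) + 3))*(-744) = ((0*3)*(4 + 3))*(-744) = (0*7)*(-744) = 0*(-744) = 0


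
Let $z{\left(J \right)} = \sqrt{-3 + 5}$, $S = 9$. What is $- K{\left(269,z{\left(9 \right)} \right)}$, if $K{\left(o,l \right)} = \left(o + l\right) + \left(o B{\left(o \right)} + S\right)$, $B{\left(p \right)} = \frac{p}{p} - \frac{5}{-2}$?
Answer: $- \frac{2439}{2} - \sqrt{2} \approx -1220.9$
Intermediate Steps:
$B{\left(p \right)} = \frac{7}{2}$ ($B{\left(p \right)} = 1 - - \frac{5}{2} = 1 + \frac{5}{2} = \frac{7}{2}$)
$z{\left(J \right)} = \sqrt{2}$
$K{\left(o,l \right)} = 9 + l + \frac{9 o}{2}$ ($K{\left(o,l \right)} = \left(o + l\right) + \left(o \frac{7}{2} + 9\right) = \left(l + o\right) + \left(\frac{7 o}{2} + 9\right) = \left(l + o\right) + \left(9 + \frac{7 o}{2}\right) = 9 + l + \frac{9 o}{2}$)
$- K{\left(269,z{\left(9 \right)} \right)} = - (9 + \sqrt{2} + \frac{9}{2} \cdot 269) = - (9 + \sqrt{2} + \frac{2421}{2}) = - (\frac{2439}{2} + \sqrt{2}) = - \frac{2439}{2} - \sqrt{2}$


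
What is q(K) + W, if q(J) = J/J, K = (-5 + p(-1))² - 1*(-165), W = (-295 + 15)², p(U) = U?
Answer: 78401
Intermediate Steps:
W = 78400 (W = (-280)² = 78400)
K = 201 (K = (-5 - 1)² - 1*(-165) = (-6)² + 165 = 36 + 165 = 201)
q(J) = 1
q(K) + W = 1 + 78400 = 78401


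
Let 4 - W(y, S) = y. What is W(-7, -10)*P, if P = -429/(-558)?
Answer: 1573/186 ≈ 8.4570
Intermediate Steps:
P = 143/186 (P = -429*(-1/558) = 143/186 ≈ 0.76882)
W(y, S) = 4 - y
W(-7, -10)*P = (4 - 1*(-7))*(143/186) = (4 + 7)*(143/186) = 11*(143/186) = 1573/186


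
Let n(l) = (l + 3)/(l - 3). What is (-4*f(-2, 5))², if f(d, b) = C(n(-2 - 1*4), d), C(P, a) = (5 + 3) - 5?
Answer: 144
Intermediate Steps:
n(l) = (3 + l)/(-3 + l)
C(P, a) = 3 (C(P, a) = 8 - 5 = 3)
f(d, b) = 3
(-4*f(-2, 5))² = (-4*3)² = (-12)² = 144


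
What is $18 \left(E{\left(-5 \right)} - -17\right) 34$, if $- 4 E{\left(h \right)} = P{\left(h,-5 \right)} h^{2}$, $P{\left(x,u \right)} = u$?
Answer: $29529$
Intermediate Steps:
$E{\left(h \right)} = \frac{5 h^{2}}{4}$ ($E{\left(h \right)} = - \frac{\left(-5\right) h^{2}}{4} = \frac{5 h^{2}}{4}$)
$18 \left(E{\left(-5 \right)} - -17\right) 34 = 18 \left(\frac{5 \left(-5\right)^{2}}{4} - -17\right) 34 = 18 \left(\frac{5}{4} \cdot 25 + 17\right) 34 = 18 \left(\frac{125}{4} + 17\right) 34 = 18 \cdot \frac{193}{4} \cdot 34 = \frac{1737}{2} \cdot 34 = 29529$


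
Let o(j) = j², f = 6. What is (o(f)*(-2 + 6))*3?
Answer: 432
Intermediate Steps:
(o(f)*(-2 + 6))*3 = (6²*(-2 + 6))*3 = (36*4)*3 = 144*3 = 432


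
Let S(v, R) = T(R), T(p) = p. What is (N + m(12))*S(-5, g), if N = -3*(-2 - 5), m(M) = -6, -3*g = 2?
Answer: -10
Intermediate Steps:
g = -⅔ (g = -⅓*2 = -⅔ ≈ -0.66667)
S(v, R) = R
N = 21 (N = -3*(-7) = 21)
(N + m(12))*S(-5, g) = (21 - 6)*(-⅔) = 15*(-⅔) = -10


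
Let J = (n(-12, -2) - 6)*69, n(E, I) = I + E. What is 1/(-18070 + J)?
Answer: -1/19450 ≈ -5.1414e-5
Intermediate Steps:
n(E, I) = E + I
J = -1380 (J = ((-12 - 2) - 6)*69 = (-14 - 6)*69 = -20*69 = -1380)
1/(-18070 + J) = 1/(-18070 - 1380) = 1/(-19450) = -1/19450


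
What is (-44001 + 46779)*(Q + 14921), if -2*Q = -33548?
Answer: 88048710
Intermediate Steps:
Q = 16774 (Q = -½*(-33548) = 16774)
(-44001 + 46779)*(Q + 14921) = (-44001 + 46779)*(16774 + 14921) = 2778*31695 = 88048710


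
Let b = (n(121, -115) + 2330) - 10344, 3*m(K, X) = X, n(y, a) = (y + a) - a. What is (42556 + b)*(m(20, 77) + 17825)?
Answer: 1856272976/3 ≈ 6.1876e+8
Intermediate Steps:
n(y, a) = y (n(y, a) = (a + y) - a = y)
m(K, X) = X/3
b = -7893 (b = (121 + 2330) - 10344 = 2451 - 10344 = -7893)
(42556 + b)*(m(20, 77) + 17825) = (42556 - 7893)*((⅓)*77 + 17825) = 34663*(77/3 + 17825) = 34663*(53552/3) = 1856272976/3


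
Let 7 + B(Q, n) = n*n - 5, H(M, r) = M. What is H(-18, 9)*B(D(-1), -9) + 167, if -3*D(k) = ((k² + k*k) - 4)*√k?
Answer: -1075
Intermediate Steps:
D(k) = -√k*(-4 + 2*k²)/3 (D(k) = -((k² + k*k) - 4)*√k/3 = -((k² + k²) - 4)*√k/3 = -(2*k² - 4)*√k/3 = -(-4 + 2*k²)*√k/3 = -√k*(-4 + 2*k²)/3)
B(Q, n) = -12 + n² (B(Q, n) = -7 + (n*n - 5) = -7 + (n² - 5) = -7 + (-5 + n²) = -12 + n²)
H(-18, 9)*B(D(-1), -9) + 167 = -18*(-12 + (-9)²) + 167 = -18*(-12 + 81) + 167 = -18*69 + 167 = -1242 + 167 = -1075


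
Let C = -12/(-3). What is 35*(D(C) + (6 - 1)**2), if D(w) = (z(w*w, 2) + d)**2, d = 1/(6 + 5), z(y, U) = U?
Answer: 124390/121 ≈ 1028.0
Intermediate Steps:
d = 1/11 ≈ 0.090909
C = 4 (C = -12*(-1/3) = 4)
D(w) = 529/121 (D(w) = (2 + 1/11)**2 = (23/11)**2 = 529/121)
35*(D(C) + (6 - 1)**2) = 35*(529/121 + (6 - 1)**2) = 35*(529/121 + 5**2) = 35*(529/121 + 25) = 35*(3554/121) = 124390/121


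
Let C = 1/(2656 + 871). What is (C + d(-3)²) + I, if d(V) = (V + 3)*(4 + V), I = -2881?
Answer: -10161286/3527 ≈ -2881.0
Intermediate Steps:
d(V) = (3 + V)*(4 + V)
C = 1/3527 ≈ 0.00028353
(C + d(-3)²) + I = (1/3527 + (12 + (-3)² + 7*(-3))²) - 2881 = (1/3527 + (12 + 9 - 21)²) - 2881 = (1/3527 + 0²) - 2881 = (1/3527 + 0) - 2881 = 1/3527 - 2881 = -10161286/3527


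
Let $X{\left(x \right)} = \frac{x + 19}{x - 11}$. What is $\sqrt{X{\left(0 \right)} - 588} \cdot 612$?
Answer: $\frac{612 i \sqrt{71357}}{11} \approx 14862.0 i$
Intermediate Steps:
$X{\left(x \right)} = \frac{19 + x}{-11 + x}$
$\sqrt{X{\left(0 \right)} - 588} \cdot 612 = \sqrt{\frac{19 + 0}{-11 + 0} - 588} \cdot 612 = \sqrt{\frac{1}{-11} \cdot 19 - 588} \cdot 612 = \sqrt{\left(- \frac{1}{11}\right) 19 - 588} \cdot 612 = \sqrt{- \frac{19}{11} - 588} \cdot 612 = \sqrt{- \frac{6487}{11}} \cdot 612 = \frac{i \sqrt{71357}}{11} \cdot 612 = \frac{612 i \sqrt{71357}}{11}$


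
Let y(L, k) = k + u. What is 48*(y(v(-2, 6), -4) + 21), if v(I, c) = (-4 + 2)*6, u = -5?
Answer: 576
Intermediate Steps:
v(I, c) = -12 (v(I, c) = -2*6 = -12)
y(L, k) = -5 + k (y(L, k) = k - 5 = -5 + k)
48*(y(v(-2, 6), -4) + 21) = 48*((-5 - 4) + 21) = 48*(-9 + 21) = 48*12 = 576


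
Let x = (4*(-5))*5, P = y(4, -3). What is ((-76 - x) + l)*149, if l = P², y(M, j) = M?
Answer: 5960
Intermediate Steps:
P = 4
x = -100 (x = -20*5 = -100)
l = 16 (l = 4² = 16)
((-76 - x) + l)*149 = ((-76 - 1*(-100)) + 16)*149 = ((-76 + 100) + 16)*149 = (24 + 16)*149 = 40*149 = 5960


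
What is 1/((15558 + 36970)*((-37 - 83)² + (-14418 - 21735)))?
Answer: -1/1142641584 ≈ -8.7516e-10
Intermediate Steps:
1/((15558 + 36970)*((-37 - 83)² + (-14418 - 21735))) = 1/(52528*((-120)² - 36153)) = 1/(52528*(14400 - 36153)) = 1/(52528*(-21753)) = 1/(-1142641584) = -1/1142641584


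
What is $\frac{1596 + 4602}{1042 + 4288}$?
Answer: $\frac{3099}{2665} \approx 1.1629$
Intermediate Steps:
$\frac{1596 + 4602}{1042 + 4288} = \frac{6198}{5330} = 6198 \cdot \frac{1}{5330} = \frac{3099}{2665}$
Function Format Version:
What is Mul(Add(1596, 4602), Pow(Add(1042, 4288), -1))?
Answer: Rational(3099, 2665) ≈ 1.1629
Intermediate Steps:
Mul(Add(1596, 4602), Pow(Add(1042, 4288), -1)) = Mul(6198, Pow(5330, -1)) = Mul(6198, Rational(1, 5330)) = Rational(3099, 2665)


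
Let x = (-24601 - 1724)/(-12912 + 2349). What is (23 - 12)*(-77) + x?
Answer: -2973512/3521 ≈ -844.51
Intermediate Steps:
x = 8775/3521 (x = -26325/(-10563) = -26325*(-1/10563) = 8775/3521 ≈ 2.4922)
(23 - 12)*(-77) + x = (23 - 12)*(-77) + 8775/3521 = 11*(-77) + 8775/3521 = -847 + 8775/3521 = -2973512/3521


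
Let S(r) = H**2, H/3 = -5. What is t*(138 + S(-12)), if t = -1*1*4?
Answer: -1452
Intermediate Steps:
H = -15 (H = 3*(-5) = -15)
t = -4 (t = -1*4 = -4)
S(r) = 225 (S(r) = (-15)**2 = 225)
t*(138 + S(-12)) = -4*(138 + 225) = -4*363 = -1452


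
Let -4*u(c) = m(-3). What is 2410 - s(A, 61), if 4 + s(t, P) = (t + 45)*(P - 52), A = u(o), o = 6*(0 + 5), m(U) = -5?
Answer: 7991/4 ≈ 1997.8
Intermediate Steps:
o = 30 (o = 6*5 = 30)
u(c) = 5/4 (u(c) = -1/4*(-5) = 5/4)
A = 5/4 ≈ 1.2500
s(t, P) = -4 + (-52 + P)*(45 + t) (s(t, P) = -4 + (t + 45)*(P - 52) = -4 + (45 + t)*(-52 + P) = -4 + (-52 + P)*(45 + t))
2410 - s(A, 61) = 2410 - (-2344 - 52*5/4 + 45*61 + 61*(5/4)) = 2410 - (-2344 - 65 + 2745 + 305/4) = 2410 - 1*1649/4 = 2410 - 1649/4 = 7991/4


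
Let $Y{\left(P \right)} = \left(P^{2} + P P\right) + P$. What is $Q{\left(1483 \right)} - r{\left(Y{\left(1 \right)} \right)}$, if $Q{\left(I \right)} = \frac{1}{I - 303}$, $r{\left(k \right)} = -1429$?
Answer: $\frac{1686221}{1180} \approx 1429.0$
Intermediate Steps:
$Y{\left(P \right)} = P + 2 P^{2}$ ($Y{\left(P \right)} = \left(P^{2} + P^{2}\right) + P = 2 P^{2} + P = P + 2 P^{2}$)
$Q{\left(I \right)} = \frac{1}{-303 + I}$ ($Q{\left(I \right)} = \frac{1}{I - 303} = \frac{1}{-303 + I}$)
$Q{\left(1483 \right)} - r{\left(Y{\left(1 \right)} \right)} = \frac{1}{-303 + 1483} - -1429 = \frac{1}{1180} + 1429 = \frac{1686221}{1180}$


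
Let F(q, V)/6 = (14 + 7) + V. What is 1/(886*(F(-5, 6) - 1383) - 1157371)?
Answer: -1/2239177 ≈ -4.4659e-7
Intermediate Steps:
F(q, V) = 126 + 6*V (F(q, V) = 6*((14 + 7) + V) = 6*(21 + V) = 126 + 6*V)
1/(886*(F(-5, 6) - 1383) - 1157371) = 1/(886*((126 + 6*6) - 1383) - 1157371) = 1/(886*((126 + 36) - 1383) - 1157371) = 1/(886*(162 - 1383) - 1157371) = 1/(886*(-1221) - 1157371) = 1/(-1081806 - 1157371) = 1/(-2239177) = -1/2239177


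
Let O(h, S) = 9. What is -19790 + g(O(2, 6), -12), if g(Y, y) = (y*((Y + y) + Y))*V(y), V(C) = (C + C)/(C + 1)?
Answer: -219418/11 ≈ -19947.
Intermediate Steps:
V(C) = 2*C/(1 + C) (V(C) = (2*C)/(1 + C) = 2*C/(1 + C))
g(Y, y) = 2*y**2*(y + 2*Y)/(1 + y) (g(Y, y) = (y*((Y + y) + Y))*(2*y/(1 + y)) = (y*(y + 2*Y))*(2*y/(1 + y)) = 2*y**2*(y + 2*Y)/(1 + y))
-19790 + g(O(2, 6), -12) = -19790 + 2*(-12)**2*(-12 + 2*9)/(1 - 12) = -19790 + 2*144*(-12 + 18)/(-11) = -19790 + 2*144*(-1/11)*6 = -19790 - 1728/11 = -219418/11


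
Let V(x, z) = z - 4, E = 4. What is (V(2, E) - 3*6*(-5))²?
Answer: 8100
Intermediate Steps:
V(x, z) = -4 + z
(V(2, E) - 3*6*(-5))² = ((-4 + 4) - 3*6*(-5))² = (0 - 18*(-5))² = (0 + 90)² = 90² = 8100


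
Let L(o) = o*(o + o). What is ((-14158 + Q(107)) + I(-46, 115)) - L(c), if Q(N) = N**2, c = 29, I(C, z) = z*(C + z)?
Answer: 3544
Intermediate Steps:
L(o) = 2*o**2 (L(o) = o*(2*o) = 2*o**2)
((-14158 + Q(107)) + I(-46, 115)) - L(c) = ((-14158 + 107**2) + 115*(-46 + 115)) - 2*29**2 = ((-14158 + 11449) + 115*69) - 2*841 = (-2709 + 7935) - 1*1682 = 5226 - 1682 = 3544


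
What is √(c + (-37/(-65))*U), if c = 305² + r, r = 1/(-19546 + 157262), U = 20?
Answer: √74550118608590937/895154 ≈ 305.02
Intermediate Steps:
r = 1/137716 ≈ 7.2613e-6
c = 12811030901/137716 (c = 305² + 1/137716 = 93025 + 1/137716 = 12811030901/137716 ≈ 93025.)
√(c + (-37/(-65))*U) = √(12811030901/137716 + (-37/(-65))*20) = √(12811030901/137716 - 1/65*(-37)*20) = √(12811030901/137716 + (37/65)*20) = √(12811030901/137716 + 148/13) = √(166563783681/1790308) = √74550118608590937/895154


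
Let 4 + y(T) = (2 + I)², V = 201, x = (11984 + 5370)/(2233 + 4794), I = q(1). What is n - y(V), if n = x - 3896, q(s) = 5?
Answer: -27676053/7027 ≈ -3938.5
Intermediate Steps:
I = 5
x = 17354/7027 ≈ 2.4696
n = -27359838/7027 (n = 17354/7027 - 3896 = -27359838/7027 ≈ -3893.5)
y(T) = 45 (y(T) = -4 + (2 + 5)² = -4 + 7² = -4 + 49 = 45)
n - y(V) = -27359838/7027 - 1*45 = -27359838/7027 - 45 = -27676053/7027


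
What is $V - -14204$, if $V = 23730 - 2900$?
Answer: $35034$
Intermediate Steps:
$V = 20830$
$V - -14204 = 20830 - -14204 = 20830 + 14204 = 35034$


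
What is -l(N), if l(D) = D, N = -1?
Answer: 1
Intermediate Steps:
-l(N) = -1*(-1) = 1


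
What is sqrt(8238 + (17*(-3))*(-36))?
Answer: sqrt(10074) ≈ 100.37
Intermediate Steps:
sqrt(8238 + (17*(-3))*(-36)) = sqrt(8238 - 51*(-36)) = sqrt(8238 + 1836) = sqrt(10074)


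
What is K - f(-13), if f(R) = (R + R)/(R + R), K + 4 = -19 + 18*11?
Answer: 174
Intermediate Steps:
K = 175 (K = -4 + (-19 + 18*11) = -4 + (-19 + 198) = -4 + 179 = 175)
f(R) = 1 (f(R) = (2*R)/((2*R)) = (2*R)*(1/(2*R)) = 1)
K - f(-13) = 175 - 1*1 = 175 - 1 = 174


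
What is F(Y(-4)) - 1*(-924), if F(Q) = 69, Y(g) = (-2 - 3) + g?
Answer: 993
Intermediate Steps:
Y(g) = -5 + g
F(Y(-4)) - 1*(-924) = 69 - 1*(-924) = 69 + 924 = 993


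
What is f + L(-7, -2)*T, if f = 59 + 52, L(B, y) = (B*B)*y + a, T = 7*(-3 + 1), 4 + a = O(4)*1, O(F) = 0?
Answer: 1539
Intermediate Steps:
a = -4 (a = -4 + 0*1 = -4 + 0 = -4)
T = -14 (T = 7*(-2) = -14)
L(B, y) = -4 + y*B² (L(B, y) = (B*B)*y - 4 = B²*y - 4 = y*B² - 4 = -4 + y*B²)
f = 111
f + L(-7, -2)*T = 111 + (-4 - 2*(-7)²)*(-14) = 111 + (-4 - 2*49)*(-14) = 111 + (-4 - 98)*(-14) = 111 - 102*(-14) = 111 + 1428 = 1539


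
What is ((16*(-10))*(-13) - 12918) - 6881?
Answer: -17719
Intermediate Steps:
((16*(-10))*(-13) - 12918) - 6881 = (-160*(-13) - 12918) - 6881 = (2080 - 12918) - 6881 = -10838 - 6881 = -17719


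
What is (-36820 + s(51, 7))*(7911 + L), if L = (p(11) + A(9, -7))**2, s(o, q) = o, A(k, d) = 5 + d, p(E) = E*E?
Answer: -811565368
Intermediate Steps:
p(E) = E**2
L = 14161 (L = (11**2 + (5 - 7))**2 = (121 - 2)**2 = 119**2 = 14161)
(-36820 + s(51, 7))*(7911 + L) = (-36820 + 51)*(7911 + 14161) = -36769*22072 = -811565368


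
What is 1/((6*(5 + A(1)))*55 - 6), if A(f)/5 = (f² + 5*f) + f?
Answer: 1/13194 ≈ 7.5792e-5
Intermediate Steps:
A(f) = 5*f² + 30*f (A(f) = 5*((f² + 5*f) + f) = 5*(f² + 6*f) = 5*f² + 30*f)
1/((6*(5 + A(1)))*55 - 6) = 1/((6*(5 + 5*1*(6 + 1)))*55 - 6) = 1/((6*(5 + 5*1*7))*55 - 6) = 1/((6*(5 + 35))*55 - 6) = 1/((6*40)*55 - 6) = 1/(240*55 - 6) = 1/(13200 - 6) = 1/13194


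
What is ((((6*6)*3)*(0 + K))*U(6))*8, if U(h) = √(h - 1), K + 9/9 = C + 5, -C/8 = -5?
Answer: 38016*√5 ≈ 85006.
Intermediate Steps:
C = 40 (C = -8*(-5) = 40)
K = 44 (K = -1 + (40 + 5) = -1 + 45 = 44)
U(h) = √(-1 + h)
((((6*6)*3)*(0 + K))*U(6))*8 = ((((6*6)*3)*(0 + 44))*√(-1 + 6))*8 = (((36*3)*44)*√5)*8 = ((108*44)*√5)*8 = (4752*√5)*8 = 38016*√5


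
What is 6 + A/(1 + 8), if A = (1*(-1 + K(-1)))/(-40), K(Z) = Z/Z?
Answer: 6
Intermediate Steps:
K(Z) = 1
A = 0 (A = (1*(-1 + 1))/(-40) = (1*0)*(-1/40) = 0*(-1/40) = 0)
6 + A/(1 + 8) = 6 + 0/(1 + 8) = 6 + 0/9 = 6 + (⅑)*0 = 6 + 0 = 6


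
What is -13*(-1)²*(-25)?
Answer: 325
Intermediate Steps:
-13*(-1)²*(-25) = -13*1*(-25) = -13*(-25) = 325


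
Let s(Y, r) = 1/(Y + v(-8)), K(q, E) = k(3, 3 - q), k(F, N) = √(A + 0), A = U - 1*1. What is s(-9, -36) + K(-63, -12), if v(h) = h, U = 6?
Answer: -1/17 + √5 ≈ 2.1772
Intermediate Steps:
A = 5 (A = 6 - 1*1 = 6 - 1 = 5)
k(F, N) = √5 (k(F, N) = √(5 + 0) = √5)
K(q, E) = √5
s(Y, r) = 1/(-8 + Y) (s(Y, r) = 1/(Y - 8) = 1/(-8 + Y))
s(-9, -36) + K(-63, -12) = 1/(-8 - 9) + √5 = 1/(-17) + √5 = -1/17 + √5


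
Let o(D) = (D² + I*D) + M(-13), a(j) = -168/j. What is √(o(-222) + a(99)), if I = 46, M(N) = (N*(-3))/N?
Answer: √42544293/33 ≈ 197.65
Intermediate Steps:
M(N) = -3 (M(N) = (-3*N)/N = -3)
o(D) = -3 + D² + 46*D (o(D) = (D² + 46*D) - 3 = -3 + D² + 46*D)
√(o(-222) + a(99)) = √((-3 + (-222)² + 46*(-222)) - 168/99) = √((-3 + 49284 - 10212) - 168*1/99) = √(39069 - 56/33) = √(1289221/33) = √42544293/33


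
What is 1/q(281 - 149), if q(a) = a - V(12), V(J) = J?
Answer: 1/120 ≈ 0.0083333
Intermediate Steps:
q(a) = -12 + a (q(a) = a - 1*12 = a - 12 = -12 + a)
1/q(281 - 149) = 1/(-12 + (281 - 149)) = 1/(-12 + 132) = 1/120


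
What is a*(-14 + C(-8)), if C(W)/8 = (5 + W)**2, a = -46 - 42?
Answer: -5104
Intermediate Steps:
a = -88
C(W) = 8*(5 + W)**2
a*(-14 + C(-8)) = -88*(-14 + 8*(5 - 8)**2) = -88*(-14 + 8*(-3)**2) = -88*(-14 + 8*9) = -88*(-14 + 72) = -88*58 = -5104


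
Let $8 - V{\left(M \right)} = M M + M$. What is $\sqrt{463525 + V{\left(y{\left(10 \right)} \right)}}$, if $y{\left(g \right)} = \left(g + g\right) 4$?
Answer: $\sqrt{457053} \approx 676.06$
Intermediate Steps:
$y{\left(g \right)} = 8 g$ ($y{\left(g \right)} = 2 g 4 = 8 g$)
$V{\left(M \right)} = 8 - M - M^{2}$ ($V{\left(M \right)} = 8 - \left(M M + M\right) = 8 - \left(M^{2} + M\right) = 8 - \left(M + M^{2}\right) = 8 - M - M^{2}$)
$\sqrt{463525 + V{\left(y{\left(10 \right)} \right)}} = \sqrt{463525 - \left(-8 + 80 + \left(8 \cdot 10\right)^{2}\right)} = \sqrt{463525 - 6472} = \sqrt{457053}$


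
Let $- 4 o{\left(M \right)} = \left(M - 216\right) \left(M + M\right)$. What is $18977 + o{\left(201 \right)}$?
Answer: $\frac{40969}{2} \approx 20485.0$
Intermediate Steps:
$o{\left(M \right)} = - \frac{M \left(-216 + M\right)}{2}$ ($o{\left(M \right)} = - \frac{\left(M - 216\right) \left(M + M\right)}{4} = - \frac{\left(-216 + M\right) 2 M}{4} = - \frac{2 M \left(-216 + M\right)}{4} = - \frac{M \left(-216 + M\right)}{2}$)
$18977 + o{\left(201 \right)} = 18977 + \frac{1}{2} \cdot 201 \left(216 - 201\right) = 18977 + \frac{1}{2} \cdot 201 \cdot 15 = 18977 + \frac{3015}{2} = \frac{40969}{2}$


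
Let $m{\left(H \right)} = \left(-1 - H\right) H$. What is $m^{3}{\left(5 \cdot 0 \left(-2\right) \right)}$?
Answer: $0$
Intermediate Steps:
$m{\left(H \right)} = H \left(-1 - H\right)$
$m^{3}{\left(5 \cdot 0 \left(-2\right) \right)} = \left(- 5 \cdot 0 \left(-2\right) \left(1 + 5 \cdot 0 \left(-2\right)\right)\right)^{3} = \left(- 0 \left(-2\right) \left(1 + 0 \left(-2\right)\right)\right)^{3} = \left(\left(-1\right) 0 \left(1 + 0\right)\right)^{3} = \left(\left(-1\right) 0 \cdot 1\right)^{3} = 0^{3} = 0$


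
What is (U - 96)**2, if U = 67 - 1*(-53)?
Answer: 576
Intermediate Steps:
U = 120 (U = 67 + 53 = 120)
(U - 96)**2 = (120 - 96)**2 = 24**2 = 576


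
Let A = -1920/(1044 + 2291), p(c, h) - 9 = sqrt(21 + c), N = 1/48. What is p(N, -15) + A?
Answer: 5619/667 + sqrt(3027)/12 ≈ 13.009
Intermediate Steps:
N = 1/48 ≈ 0.020833
p(c, h) = 9 + sqrt(21 + c)
A = -384/667 (A = -1920/3335 = -1920*1/3335 = -384/667 ≈ -0.57571)
p(N, -15) + A = (9 + sqrt(21 + 1/48)) - 384/667 = (9 + sqrt(1009/48)) - 384/667 = (9 + sqrt(3027)/12) - 384/667 = 5619/667 + sqrt(3027)/12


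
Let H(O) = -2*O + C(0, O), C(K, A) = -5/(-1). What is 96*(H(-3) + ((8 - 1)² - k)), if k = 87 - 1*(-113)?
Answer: -13440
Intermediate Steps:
C(K, A) = 5 (C(K, A) = -5*(-1) = 5)
H(O) = 5 - 2*O (H(O) = -2*O + 5 = 5 - 2*O)
k = 200 (k = 87 + 113 = 200)
96*(H(-3) + ((8 - 1)² - k)) = 96*((5 - 2*(-3)) + ((8 - 1)² - 1*200)) = 96*((5 + 6) + (7² - 200)) = 96*(11 + (49 - 200)) = 96*(11 - 151) = 96*(-140) = -13440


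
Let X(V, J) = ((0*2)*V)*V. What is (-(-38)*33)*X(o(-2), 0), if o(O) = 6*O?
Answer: 0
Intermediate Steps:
X(V, J) = 0 (X(V, J) = (0*V)*V = 0*V = 0)
(-(-38)*33)*X(o(-2), 0) = -(-38)*33*0 = -38*(-33)*0 = 1254*0 = 0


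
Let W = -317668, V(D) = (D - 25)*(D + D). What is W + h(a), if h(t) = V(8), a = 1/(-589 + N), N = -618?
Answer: -317940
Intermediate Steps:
a = -1/1207 (a = 1/(-589 - 618) = 1/(-1207) = -1/1207 ≈ -0.00082850)
V(D) = 2*D*(-25 + D) (V(D) = (-25 + D)*(2*D) = 2*D*(-25 + D))
h(t) = -272 (h(t) = 2*8*(-25 + 8) = 2*8*(-17) = -272)
W + h(a) = -317668 - 272 = -317940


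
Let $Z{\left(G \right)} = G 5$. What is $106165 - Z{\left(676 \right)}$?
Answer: $102785$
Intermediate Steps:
$Z{\left(G \right)} = 5 G$
$106165 - Z{\left(676 \right)} = 106165 - 5 \cdot 676 = 106165 - 3380 = 102785$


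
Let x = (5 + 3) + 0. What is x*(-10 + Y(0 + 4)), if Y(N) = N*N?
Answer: 48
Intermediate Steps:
x = 8 (x = 8 + 0 = 8)
Y(N) = N²
x*(-10 + Y(0 + 4)) = 8*(-10 + (0 + 4)²) = 8*(-10 + 4²) = 8*(-10 + 16) = 8*6 = 48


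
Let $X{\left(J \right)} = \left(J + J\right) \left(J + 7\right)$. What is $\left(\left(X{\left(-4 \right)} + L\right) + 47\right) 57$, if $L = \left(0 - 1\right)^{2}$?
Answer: $1368$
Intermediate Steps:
$L = 1$ ($L = \left(-1\right)^{2} = 1$)
$X{\left(J \right)} = 2 J \left(7 + J\right)$
$\left(\left(X{\left(-4 \right)} + L\right) + 47\right) 57 = \left(\left(2 \left(-4\right) \left(7 - 4\right) + 1\right) + 47\right) 57 = \left(\left(2 \left(-4\right) 3 + 1\right) + 47\right) 57 = \left(\left(-24 + 1\right) + 47\right) 57 = \left(-23 + 47\right) 57 = 24 \cdot 57 = 1368$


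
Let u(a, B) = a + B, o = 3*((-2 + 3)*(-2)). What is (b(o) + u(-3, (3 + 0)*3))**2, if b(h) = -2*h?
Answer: 324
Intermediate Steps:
o = -6 (o = 3*(1*(-2)) = 3*(-2) = -6)
u(a, B) = B + a
(b(o) + u(-3, (3 + 0)*3))**2 = (-2*(-6) + ((3 + 0)*3 - 3))**2 = (12 + (3*3 - 3))**2 = (12 + (9 - 3))**2 = (12 + 6)**2 = 18**2 = 324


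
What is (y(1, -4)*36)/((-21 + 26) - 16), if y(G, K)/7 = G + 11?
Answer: -3024/11 ≈ -274.91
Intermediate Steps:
y(G, K) = 77 + 7*G (y(G, K) = 7*(G + 11) = 7*(11 + G) = 77 + 7*G)
(y(1, -4)*36)/((-21 + 26) - 16) = ((77 + 7*1)*36)/((-21 + 26) - 16) = ((77 + 7)*36)/(5 - 16) = (84*36)/(-11) = 3024*(-1/11) = -3024/11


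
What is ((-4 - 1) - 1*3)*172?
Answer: -1376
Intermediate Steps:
((-4 - 1) - 1*3)*172 = (-5 - 3)*172 = -8*172 = -1376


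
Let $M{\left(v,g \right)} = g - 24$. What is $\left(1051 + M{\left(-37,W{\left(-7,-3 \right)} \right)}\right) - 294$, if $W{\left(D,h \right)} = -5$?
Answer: $728$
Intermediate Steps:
$M{\left(v,g \right)} = -24 + g$ ($M{\left(v,g \right)} = g - 24 = -24 + g$)
$\left(1051 + M{\left(-37,W{\left(-7,-3 \right)} \right)}\right) - 294 = \left(1051 - 29\right) - 294 = 1022 - 294 = 728$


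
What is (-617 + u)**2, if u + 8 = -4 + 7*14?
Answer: 281961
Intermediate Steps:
u = 86 (u = -8 + (-4 + 7*14) = -8 + (-4 + 98) = -8 + 94 = 86)
(-617 + u)**2 = (-617 + 86)**2 = (-531)**2 = 281961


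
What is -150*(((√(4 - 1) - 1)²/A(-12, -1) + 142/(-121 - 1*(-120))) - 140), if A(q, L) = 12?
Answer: 42250 + 25*√3 ≈ 42293.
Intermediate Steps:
-150*(((√(4 - 1) - 1)²/A(-12, -1) + 142/(-121 - 1*(-120))) - 140) = -150*(((√(4 - 1) - 1)²/12 + 142/(-121 - 1*(-120))) - 140) = -150*(((√3 - 1)²*(1/12) + 142/(-121 + 120)) - 140) = -150*(((-1 + √3)²*(1/12) + 142/(-1)) - 140) = -150*(((-1 + √3)²/12 + 142*(-1)) - 140) = -150*(((-1 + √3)²/12 - 142) - 140) = -150*((-142 + (-1 + √3)²/12) - 140) = -150*(-282 + (-1 + √3)²/12) = 42300 - 25*(-1 + √3)²/2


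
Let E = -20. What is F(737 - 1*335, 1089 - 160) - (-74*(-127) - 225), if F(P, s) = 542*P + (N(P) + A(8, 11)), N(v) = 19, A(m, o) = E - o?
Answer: 208699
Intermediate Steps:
A(m, o) = -20 - o
F(P, s) = -12 + 542*P (F(P, s) = 542*P + (19 + (-20 - 1*11)) = 542*P + (19 + (-20 - 11)) = 542*P + (19 - 31) = 542*P - 12 = -12 + 542*P)
F(737 - 1*335, 1089 - 160) - (-74*(-127) - 225) = (-12 + 542*(737 - 1*335)) - (-74*(-127) - 225) = (-12 + 542*(737 - 335)) - (9398 - 225) = (-12 + 542*402) - 1*9173 = (-12 + 217884) - 9173 = 217872 - 9173 = 208699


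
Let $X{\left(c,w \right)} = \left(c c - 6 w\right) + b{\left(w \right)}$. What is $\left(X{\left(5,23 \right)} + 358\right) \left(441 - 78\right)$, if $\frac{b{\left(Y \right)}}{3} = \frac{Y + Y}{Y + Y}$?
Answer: $90024$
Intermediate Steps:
$b{\left(Y \right)} = 3$ ($b{\left(Y \right)} = 3 \frac{Y + Y}{Y + Y} = 3 \frac{2 Y}{2 Y} = 3 \cdot 2 Y \frac{1}{2 Y} = 3 \cdot 1 = 3$)
$X{\left(c,w \right)} = 3 + c^{2} - 6 w$ ($X{\left(c,w \right)} = \left(c c - 6 w\right) + 3 = \left(c^{2} - 6 w\right) + 3 = 3 + c^{2} - 6 w$)
$\left(X{\left(5,23 \right)} + 358\right) \left(441 - 78\right) = \left(\left(3 + 5^{2} - 138\right) + 358\right) \left(441 - 78\right) = \left(\left(3 + 25 - 138\right) + 358\right) 363 = \left(-110 + 358\right) 363 = 248 \cdot 363 = 90024$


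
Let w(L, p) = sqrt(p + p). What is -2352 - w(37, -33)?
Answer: -2352 - I*sqrt(66) ≈ -2352.0 - 8.124*I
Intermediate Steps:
w(L, p) = sqrt(2)*sqrt(p) (w(L, p) = sqrt(2*p) = sqrt(2)*sqrt(p))
-2352 - w(37, -33) = -2352 - sqrt(2)*sqrt(-33) = -2352 - sqrt(2)*I*sqrt(33) = -2352 - I*sqrt(66)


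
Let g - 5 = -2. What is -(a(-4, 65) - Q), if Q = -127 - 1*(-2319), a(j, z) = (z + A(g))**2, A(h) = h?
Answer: -2432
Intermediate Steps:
g = 3 (g = 5 - 2 = 3)
a(j, z) = (3 + z)**2 (a(j, z) = (z + 3)**2 = (3 + z)**2)
Q = 2192 (Q = -127 + 2319 = 2192)
-(a(-4, 65) - Q) = -((3 + 65)**2 - 1*2192) = -(68**2 - 2192) = -(4624 - 2192) = -1*2432 = -2432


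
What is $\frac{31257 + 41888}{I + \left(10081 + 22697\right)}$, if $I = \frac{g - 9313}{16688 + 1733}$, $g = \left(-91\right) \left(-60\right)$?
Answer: $\frac{269480809}{120759937} \approx 2.2315$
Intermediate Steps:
$g = 5460$
$I = - \frac{3853}{18421}$ ($I = \frac{5460 - 9313}{16688 + 1733} = - \frac{3853}{18421} \approx -0.20916$)
$\frac{31257 + 41888}{I + \left(10081 + 22697\right)} = \frac{31257 + 41888}{- \frac{3853}{18421} + \left(10081 + 22697\right)} = \frac{73145}{- \frac{3853}{18421} + 32778} = \frac{73145}{\frac{603799685}{18421}} = 73145 \cdot \frac{18421}{603799685} = \frac{269480809}{120759937}$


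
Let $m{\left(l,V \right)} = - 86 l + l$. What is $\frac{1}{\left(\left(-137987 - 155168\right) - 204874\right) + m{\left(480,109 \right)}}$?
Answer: $- \frac{1}{538829} \approx -1.8559 \cdot 10^{-6}$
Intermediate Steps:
$m{\left(l,V \right)} = - 85 l$
$\frac{1}{\left(\left(-137987 - 155168\right) - 204874\right) + m{\left(480,109 \right)}} = \frac{1}{\left(\left(-137987 - 155168\right) - 204874\right) - 40800} = \frac{1}{\left(-293155 - 204874\right) - 40800} = \frac{1}{-498029 - 40800} = \frac{1}{-538829} = - \frac{1}{538829}$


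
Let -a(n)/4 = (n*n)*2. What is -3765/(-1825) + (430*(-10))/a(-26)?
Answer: 1410431/493480 ≈ 2.8581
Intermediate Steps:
a(n) = -8*n² (a(n) = -4*n*n*2 = -4*n²*2 = -8*n²)
-3765/(-1825) + (430*(-10))/a(-26) = -3765/(-1825) + (430*(-10))/((-8*(-26)²)) = -3765*(-1/1825) - 4300/((-8*676)) = 753/365 - 4300/(-5408) = 753/365 - 4300*(-1/5408) = 753/365 + 1075/1352 = 1410431/493480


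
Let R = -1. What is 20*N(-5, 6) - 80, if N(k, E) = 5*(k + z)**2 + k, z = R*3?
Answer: 6220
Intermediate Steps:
z = -3 (z = -1*3 = -3)
N(k, E) = k + 5*(-3 + k)**2 (N(k, E) = 5*(k - 3)**2 + k = 5*(-3 + k)**2 + k = k + 5*(-3 + k)**2)
20*N(-5, 6) - 80 = 20*(-5 + 5*(-3 - 5)**2) - 80 = 20*(-5 + 5*(-8)**2) - 80 = 20*(-5 + 5*64) - 80 = 20*(-5 + 320) - 80 = 20*315 - 80 = 6300 - 80 = 6220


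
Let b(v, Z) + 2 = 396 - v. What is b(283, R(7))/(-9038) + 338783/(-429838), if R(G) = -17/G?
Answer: -777408193/971218961 ≈ -0.80045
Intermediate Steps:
b(v, Z) = 394 - v (b(v, Z) = -2 + (396 - v) = 394 - v)
b(283, R(7))/(-9038) + 338783/(-429838) = (394 - 1*283)/(-9038) + 338783/(-429838) = (394 - 283)*(-1/9038) + 338783*(-1/429838) = 111*(-1/9038) - 338783/429838 = -111/9038 - 338783/429838 = -777408193/971218961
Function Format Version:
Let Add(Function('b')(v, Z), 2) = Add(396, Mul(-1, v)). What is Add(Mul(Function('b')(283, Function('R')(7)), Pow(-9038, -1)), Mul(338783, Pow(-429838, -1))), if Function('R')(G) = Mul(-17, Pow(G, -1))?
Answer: Rational(-777408193, 971218961) ≈ -0.80045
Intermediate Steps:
Function('b')(v, Z) = Add(394, Mul(-1, v)) (Function('b')(v, Z) = Add(-2, Add(396, Mul(-1, v))) = Add(394, Mul(-1, v)))
Add(Mul(Function('b')(283, Function('R')(7)), Pow(-9038, -1)), Mul(338783, Pow(-429838, -1))) = Add(Mul(Add(394, Mul(-1, 283)), Pow(-9038, -1)), Mul(338783, Pow(-429838, -1))) = Add(Mul(Add(394, -283), Rational(-1, 9038)), Mul(338783, Rational(-1, 429838))) = Add(Mul(111, Rational(-1, 9038)), Rational(-338783, 429838)) = Add(Rational(-111, 9038), Rational(-338783, 429838)) = Rational(-777408193, 971218961)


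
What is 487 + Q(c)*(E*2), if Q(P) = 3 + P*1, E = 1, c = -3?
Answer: 487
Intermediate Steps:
Q(P) = 3 + P
487 + Q(c)*(E*2) = 487 + (3 - 3)*(1*2) = 487 + 0*2 = 487 + 0 = 487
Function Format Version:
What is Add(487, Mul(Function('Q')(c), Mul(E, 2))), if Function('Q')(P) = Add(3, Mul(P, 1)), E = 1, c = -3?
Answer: 487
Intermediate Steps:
Function('Q')(P) = Add(3, P)
Add(487, Mul(Function('Q')(c), Mul(E, 2))) = Add(487, Mul(Add(3, -3), Mul(1, 2))) = Add(487, Mul(0, 2)) = Add(487, 0) = 487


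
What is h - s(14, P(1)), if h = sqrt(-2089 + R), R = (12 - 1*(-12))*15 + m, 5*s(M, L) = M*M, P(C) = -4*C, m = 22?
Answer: -196/5 + I*sqrt(1707) ≈ -39.2 + 41.316*I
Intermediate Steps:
s(M, L) = M**2/5 (s(M, L) = (M*M)/5 = M**2/5)
R = 382 (R = (12 - 1*(-12))*15 + 22 = (12 + 12)*15 + 22 = 24*15 + 22 = 360 + 22 = 382)
h = I*sqrt(1707) (h = sqrt(-2089 + 382) = sqrt(-1707) = I*sqrt(1707) ≈ 41.316*I)
h - s(14, P(1)) = I*sqrt(1707) - 14**2/5 = I*sqrt(1707) - 196/5 = -196/5 + I*sqrt(1707)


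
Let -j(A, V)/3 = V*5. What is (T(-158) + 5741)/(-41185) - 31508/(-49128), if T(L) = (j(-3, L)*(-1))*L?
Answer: -4345214437/505834170 ≈ -8.5902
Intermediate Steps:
j(A, V) = -15*V (j(A, V) = -3*V*5 = -15*V)
T(L) = 15*L² (T(L) = (-15*L*(-1))*L = (15*L)*L = 15*L²)
(T(-158) + 5741)/(-41185) - 31508/(-49128) = (15*(-158)² + 5741)/(-41185) - 31508/(-49128) = (15*24964 + 5741)*(-1/41185) - 31508*(-1/49128) = (374460 + 5741)*(-1/41185) + 7877/12282 = 380201*(-1/41185) + 7877/12282 = -380201/41185 + 7877/12282 = -4345214437/505834170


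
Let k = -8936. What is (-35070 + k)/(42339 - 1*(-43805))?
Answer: -22003/43072 ≈ -0.51084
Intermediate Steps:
(-35070 + k)/(42339 - 1*(-43805)) = (-35070 - 8936)/(42339 - 1*(-43805)) = -44006/(42339 + 43805) = -44006/86144 = -44006*1/86144 = -22003/43072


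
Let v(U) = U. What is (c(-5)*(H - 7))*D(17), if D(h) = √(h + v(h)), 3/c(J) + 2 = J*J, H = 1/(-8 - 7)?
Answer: -106*√34/115 ≈ -5.3746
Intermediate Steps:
H = -1/15 (H = 1/(-15) = -1/15 ≈ -0.066667)
c(J) = 3/(-2 + J²) (c(J) = 3/(-2 + J*J) = 3/(-2 + J²))
D(h) = √2*√h (D(h) = √(h + h) = √(2*h) = √2*√h)
(c(-5)*(H - 7))*D(17) = ((3/(-2 + (-5)²))*(-1/15 - 7))*(√2*√17) = ((3/(-2 + 25))*(-106/15))*√34 = ((3/23)*(-106/15))*√34 = -106*√34/115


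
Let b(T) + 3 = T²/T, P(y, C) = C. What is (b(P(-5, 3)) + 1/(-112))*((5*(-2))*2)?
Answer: 5/28 ≈ 0.17857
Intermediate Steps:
b(T) = -3 + T (b(T) = -3 + T²/T = -3 + T)
(b(P(-5, 3)) + 1/(-112))*((5*(-2))*2) = ((-3 + 3) + 1/(-112))*((5*(-2))*2) = (0 - 1/112)*(-10*2) = -1/112*(-20) = 5/28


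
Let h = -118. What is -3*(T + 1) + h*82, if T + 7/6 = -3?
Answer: -19333/2 ≈ -9666.5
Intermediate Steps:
T = -25/6 (T = -7/6 - 3 = -25/6 ≈ -4.1667)
-3*(T + 1) + h*82 = -3*(-25/6 + 1) - 118*82 = -3*(-19/6) - 9676 = 19/2 - 9676 = -19333/2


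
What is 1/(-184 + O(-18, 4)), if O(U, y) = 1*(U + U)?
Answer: -1/220 ≈ -0.0045455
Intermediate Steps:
O(U, y) = 2*U (O(U, y) = 1*(2*U) = 2*U)
1/(-184 + O(-18, 4)) = 1/(-184 + 2*(-18)) = 1/(-184 - 36) = 1/(-220) = -1/220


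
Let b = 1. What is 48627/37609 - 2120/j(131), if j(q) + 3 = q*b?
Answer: -9188353/601744 ≈ -15.270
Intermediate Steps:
j(q) = -3 + q (j(q) = -3 + q*1 = -3 + q)
48627/37609 - 2120/j(131) = 48627/37609 - 2120/(-3 + 131) = 48627*(1/37609) - 2120/128 = 48627/37609 - 2120*1/128 = 48627/37609 - 265/16 = -9188353/601744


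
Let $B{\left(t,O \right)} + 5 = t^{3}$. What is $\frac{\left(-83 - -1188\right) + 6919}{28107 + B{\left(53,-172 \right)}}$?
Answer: $\frac{8024}{176979} \approx 0.045339$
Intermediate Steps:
$B{\left(t,O \right)} = -5 + t^{3}$
$\frac{\left(-83 - -1188\right) + 6919}{28107 + B{\left(53,-172 \right)}} = \frac{\left(-83 - -1188\right) + 6919}{28107 - \left(5 - 53^{3}\right)} = \frac{\left(-83 + 1188\right) + 6919}{28107 + \left(-5 + 148877\right)} = \frac{1105 + 6919}{28107 + 148872} = \frac{8024}{176979}$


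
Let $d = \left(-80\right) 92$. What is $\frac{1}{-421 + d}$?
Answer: $- \frac{1}{7781} \approx -0.00012852$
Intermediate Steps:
$d = -7360$
$\frac{1}{-421 + d} = \frac{1}{-421 - 7360} = \frac{1}{-7781} = - \frac{1}{7781}$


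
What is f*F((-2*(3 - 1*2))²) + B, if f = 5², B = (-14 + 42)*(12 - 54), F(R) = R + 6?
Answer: -926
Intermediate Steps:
F(R) = 6 + R
B = -1176 (B = 28*(-42) = -1176)
f = 25
f*F((-2*(3 - 1*2))²) + B = 25*(6 + (-2*(3 - 1*2))²) - 1176 = 25*(6 + (-2*(3 - 2))²) - 1176 = 25*(6 + (-2*1)²) - 1176 = 25*(6 + (-2)²) - 1176 = 25*(6 + 4) - 1176 = 25*10 - 1176 = 250 - 1176 = -926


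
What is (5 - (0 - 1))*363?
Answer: 2178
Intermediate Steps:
(5 - (0 - 1))*363 = (5 - 1*(-1))*363 = (5 + 1)*363 = 6*363 = 2178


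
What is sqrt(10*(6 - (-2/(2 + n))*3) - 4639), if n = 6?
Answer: I*sqrt(18286)/2 ≈ 67.613*I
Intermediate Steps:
sqrt(10*(6 - (-2/(2 + n))*3) - 4639) = sqrt(10*(6 - (-2/(2 + 6))*3) - 4639) = sqrt(10*(6 - (-2/8)*3) - 4639) = sqrt(10*(6 - (-2*1/8)*3) - 4639) = sqrt(10*(6 - (-1)*3/4) - 4639) = sqrt(10*(6 - 1*(-3/4)) - 4639) = sqrt(10*(6 + 3/4) - 4639) = sqrt(10*(27/4) - 4639) = sqrt(135/2 - 4639) = sqrt(-9143/2) = I*sqrt(18286)/2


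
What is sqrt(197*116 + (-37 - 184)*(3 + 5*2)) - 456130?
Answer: -456130 + sqrt(19979) ≈ -4.5599e+5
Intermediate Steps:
sqrt(197*116 + (-37 - 184)*(3 + 5*2)) - 456130 = sqrt(22852 - 221*(3 + 10)) - 456130 = sqrt(22852 - 221*13) - 456130 = sqrt(22852 - 2873) - 456130 = sqrt(19979) - 456130 = -456130 + sqrt(19979)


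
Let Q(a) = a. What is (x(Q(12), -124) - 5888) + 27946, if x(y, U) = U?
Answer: 21934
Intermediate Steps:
(x(Q(12), -124) - 5888) + 27946 = (-124 - 5888) + 27946 = -6012 + 27946 = 21934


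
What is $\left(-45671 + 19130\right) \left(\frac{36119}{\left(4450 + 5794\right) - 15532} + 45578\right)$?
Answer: $- \frac{6395859336645}{5288} \approx -1.2095 \cdot 10^{9}$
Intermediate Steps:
$\left(-45671 + 19130\right) \left(\frac{36119}{\left(4450 + 5794\right) - 15532} + 45578\right) = - 26541 \left(\frac{36119}{10244 - 15532} + 45578\right) = - 26541 \left(\frac{36119}{-5288} + 45578\right) = - 26541 \left(36119 \left(- \frac{1}{5288}\right) + 45578\right) = - 26541 \left(- \frac{36119}{5288} + 45578\right) = \left(-26541\right) \frac{240980345}{5288} = - \frac{6395859336645}{5288}$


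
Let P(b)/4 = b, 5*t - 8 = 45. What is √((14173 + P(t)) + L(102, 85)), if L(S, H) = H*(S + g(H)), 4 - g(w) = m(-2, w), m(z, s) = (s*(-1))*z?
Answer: √219385/5 ≈ 93.677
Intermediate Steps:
t = 53/5 (t = 8/5 + (⅕)*45 = 8/5 + 9 = 53/5 ≈ 10.600)
P(b) = 4*b
m(z, s) = -s*z (m(z, s) = (-s)*z = -s*z)
g(w) = 4 - 2*w (g(w) = 4 - (-1)*w*(-2) = 4 - 2*w)
L(S, H) = H*(4 + S - 2*H) (L(S, H) = H*(S + (4 - 2*H)) = H*(4 + S - 2*H))
√((14173 + P(t)) + L(102, 85)) = √((14173 + 4*(53/5)) + 85*(4 + 102 - 2*85)) = √((14173 + 212/5) + 85*(4 + 102 - 170)) = √(71077/5 + 85*(-64)) = √(71077/5 - 5440) = √(43877/5) = √219385/5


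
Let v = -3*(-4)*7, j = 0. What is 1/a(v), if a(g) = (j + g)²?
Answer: 1/7056 ≈ 0.00014172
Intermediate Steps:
v = 84 (v = 12*7 = 84)
a(g) = g² (a(g) = (0 + g)² = g²)
1/a(v) = 1/(84²) = 1/7056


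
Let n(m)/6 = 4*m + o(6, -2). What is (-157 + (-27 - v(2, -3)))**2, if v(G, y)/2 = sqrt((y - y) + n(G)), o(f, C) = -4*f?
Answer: 33472 + 2944*I*sqrt(6) ≈ 33472.0 + 7211.3*I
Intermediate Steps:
n(m) = -144 + 24*m (n(m) = 6*(4*m - 4*6) = 6*(4*m - 24) = 6*(-24 + 4*m) = -144 + 24*m)
v(G, y) = 2*sqrt(-144 + 24*G) (v(G, y) = 2*sqrt((y - y) + (-144 + 24*G)) = 2*sqrt(0 + (-144 + 24*G)) = 2*sqrt(-144 + 24*G))
(-157 + (-27 - v(2, -3)))**2 = (-157 + (-27 - 4*sqrt(-36 + 6*2)))**2 = (-157 + (-27 - 4*sqrt(-36 + 12)))**2 = (-157 + (-27 - 4*sqrt(-24)))**2 = (-157 + (-27 - 4*2*I*sqrt(6)))**2 = (-157 + (-27 - 8*I*sqrt(6)))**2 = (-184 - 8*I*sqrt(6))**2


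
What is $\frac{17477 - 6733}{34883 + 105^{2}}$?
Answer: $\frac{2686}{11477} \approx 0.23403$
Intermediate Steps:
$\frac{17477 - 6733}{34883 + 105^{2}} = \frac{10744}{34883 + 11025} = \frac{10744}{45908} = 10744 \cdot \frac{1}{45908} = \frac{2686}{11477}$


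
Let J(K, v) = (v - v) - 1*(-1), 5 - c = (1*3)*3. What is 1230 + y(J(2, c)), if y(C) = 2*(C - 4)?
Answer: 1224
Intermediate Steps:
c = -4 (c = 5 - 1*3*3 = 5 - 3*3 = 5 - 1*9 = 5 - 9 = -4)
J(K, v) = 1 (J(K, v) = 0 + 1 = 1)
y(C) = -8 + 2*C (y(C) = 2*(-4 + C) = -8 + 2*C)
1230 + y(J(2, c)) = 1230 + (-8 + 2*1) = 1230 + (-8 + 2) = 1230 - 6 = 1224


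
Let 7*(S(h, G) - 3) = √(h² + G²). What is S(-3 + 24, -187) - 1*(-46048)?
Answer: 46051 + √35410/7 ≈ 46078.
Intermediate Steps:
S(h, G) = 3 + √(G² + h²)/7 (S(h, G) = 3 + √(h² + G²)/7 = 3 + √(G² + h²)/7)
S(-3 + 24, -187) - 1*(-46048) = (3 + √((-187)² + (-3 + 24)²)/7) - 1*(-46048) = (3 + √(34969 + 21²)/7) + 46048 = (3 + √(34969 + 441)/7) + 46048 = (3 + √35410/7) + 46048 = 46051 + √35410/7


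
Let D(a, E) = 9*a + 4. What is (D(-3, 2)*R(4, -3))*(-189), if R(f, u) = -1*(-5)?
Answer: 21735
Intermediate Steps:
D(a, E) = 4 + 9*a
R(f, u) = 5
(D(-3, 2)*R(4, -3))*(-189) = ((4 + 9*(-3))*5)*(-189) = ((4 - 27)*5)*(-189) = -23*5*(-189) = -115*(-189) = 21735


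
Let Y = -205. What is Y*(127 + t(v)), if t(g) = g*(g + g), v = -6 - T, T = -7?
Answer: -26445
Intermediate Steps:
v = 1 (v = -6 - 1*(-7) = -6 + 7 = 1)
t(g) = 2*g**2 (t(g) = g*(2*g) = 2*g**2)
Y*(127 + t(v)) = -205*(127 + 2*1**2) = -205*(127 + 2*1) = -205*(127 + 2) = -205*129 = -26445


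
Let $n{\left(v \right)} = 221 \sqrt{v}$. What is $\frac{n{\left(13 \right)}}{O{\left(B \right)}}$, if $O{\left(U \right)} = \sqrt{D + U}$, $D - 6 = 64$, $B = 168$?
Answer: $\frac{13 \sqrt{3094}}{14} \approx 51.651$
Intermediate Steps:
$D = 70$ ($D = 6 + 64 = 70$)
$O{\left(U \right)} = \sqrt{70 + U}$
$\frac{n{\left(13 \right)}}{O{\left(B \right)}} = \frac{221 \sqrt{13}}{\sqrt{70 + 168}} = \frac{221 \sqrt{13}}{\sqrt{238}} = 221 \sqrt{13} \frac{\sqrt{238}}{238} = \frac{13 \sqrt{3094}}{14}$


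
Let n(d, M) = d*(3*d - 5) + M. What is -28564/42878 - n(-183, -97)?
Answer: -2171463397/21439 ≈ -1.0129e+5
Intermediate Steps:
n(d, M) = M + d*(-5 + 3*d) (n(d, M) = d*(-5 + 3*d) + M = M + d*(-5 + 3*d))
-28564/42878 - n(-183, -97) = -28564/42878 - (-97 - 5*(-183) + 3*(-183)²) = -28564*1/42878 - (-97 + 915 + 3*33489) = -14282/21439 - (-97 + 915 + 100467) = -14282/21439 - 1*101285 = -14282/21439 - 101285 = -2171463397/21439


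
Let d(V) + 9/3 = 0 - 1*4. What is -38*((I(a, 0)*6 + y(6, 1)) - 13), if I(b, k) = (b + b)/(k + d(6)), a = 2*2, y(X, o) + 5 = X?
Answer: 5016/7 ≈ 716.57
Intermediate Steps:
d(V) = -7 (d(V) = -3 + (0 - 1*4) = -3 + (0 - 4) = -3 - 4 = -7)
y(X, o) = -5 + X
a = 4
I(b, k) = 2*b/(-7 + k) (I(b, k) = (b + b)/(k - 7) = (2*b)/(-7 + k) = 2*b/(-7 + k))
-38*((I(a, 0)*6 + y(6, 1)) - 13) = -38*(((2*4/(-7 + 0))*6 + (-5 + 6)) - 13) = -38*(((2*4/(-7))*6 + 1) - 13) = -38*(((2*4*(-1/7))*6 + 1) - 13) = -38*((-8/7*6 + 1) - 13) = -38*((-48/7 + 1) - 13) = -38*(-41/7 - 13) = -38*(-132/7) = 5016/7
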